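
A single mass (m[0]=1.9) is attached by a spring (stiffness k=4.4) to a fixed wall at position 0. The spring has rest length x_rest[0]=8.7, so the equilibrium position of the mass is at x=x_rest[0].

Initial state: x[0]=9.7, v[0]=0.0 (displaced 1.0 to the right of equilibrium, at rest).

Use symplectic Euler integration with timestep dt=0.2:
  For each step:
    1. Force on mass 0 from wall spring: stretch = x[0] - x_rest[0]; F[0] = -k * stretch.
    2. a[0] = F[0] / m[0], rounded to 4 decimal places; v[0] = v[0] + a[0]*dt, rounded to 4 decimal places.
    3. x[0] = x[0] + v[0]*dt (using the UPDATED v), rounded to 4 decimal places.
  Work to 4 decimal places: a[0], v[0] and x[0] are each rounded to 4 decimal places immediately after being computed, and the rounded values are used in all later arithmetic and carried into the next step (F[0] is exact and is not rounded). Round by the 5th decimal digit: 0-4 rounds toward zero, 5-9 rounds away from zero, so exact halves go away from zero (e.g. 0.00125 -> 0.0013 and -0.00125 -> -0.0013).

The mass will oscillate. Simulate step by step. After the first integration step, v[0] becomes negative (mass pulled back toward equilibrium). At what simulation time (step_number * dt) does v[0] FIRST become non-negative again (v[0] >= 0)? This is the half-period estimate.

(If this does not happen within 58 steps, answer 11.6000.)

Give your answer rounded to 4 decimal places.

Answer: 2.2000

Derivation:
Step 0: x=[9.7000] v=[0.0000]
Step 1: x=[9.6074] v=[-0.4632]
Step 2: x=[9.4307] v=[-0.8835]
Step 3: x=[9.1863] v=[-1.2219]
Step 4: x=[8.8969] v=[-1.4471]
Step 5: x=[8.5892] v=[-1.5383]
Step 6: x=[8.2918] v=[-1.4870]
Step 7: x=[8.0322] v=[-1.2979]
Step 8: x=[7.8345] v=[-0.9886]
Step 9: x=[7.7170] v=[-0.5877]
Step 10: x=[7.6905] v=[-0.1324]
Step 11: x=[7.7575] v=[0.3352]
First v>=0 after going negative at step 11, time=2.2000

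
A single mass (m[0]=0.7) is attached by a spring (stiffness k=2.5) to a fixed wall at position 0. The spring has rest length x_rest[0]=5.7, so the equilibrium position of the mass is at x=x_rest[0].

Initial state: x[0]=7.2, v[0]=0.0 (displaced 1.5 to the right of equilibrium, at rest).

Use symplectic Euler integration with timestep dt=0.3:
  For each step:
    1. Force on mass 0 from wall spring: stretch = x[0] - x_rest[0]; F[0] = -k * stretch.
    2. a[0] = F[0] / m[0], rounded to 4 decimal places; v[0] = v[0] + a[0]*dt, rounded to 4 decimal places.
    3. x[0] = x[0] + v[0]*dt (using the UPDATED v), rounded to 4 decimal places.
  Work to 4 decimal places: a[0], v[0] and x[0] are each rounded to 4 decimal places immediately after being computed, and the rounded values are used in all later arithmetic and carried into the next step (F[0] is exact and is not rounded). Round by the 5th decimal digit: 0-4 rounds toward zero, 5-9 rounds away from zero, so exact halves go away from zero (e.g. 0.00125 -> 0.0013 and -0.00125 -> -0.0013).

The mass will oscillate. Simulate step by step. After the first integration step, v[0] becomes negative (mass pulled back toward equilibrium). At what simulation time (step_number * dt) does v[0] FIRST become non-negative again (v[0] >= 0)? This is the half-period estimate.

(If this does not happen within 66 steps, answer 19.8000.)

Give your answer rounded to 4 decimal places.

Step 0: x=[7.2000] v=[0.0000]
Step 1: x=[6.7179] v=[-1.6071]
Step 2: x=[5.9086] v=[-2.6977]
Step 3: x=[5.0322] v=[-2.9212]
Step 4: x=[4.3705] v=[-2.2057]
Step 5: x=[4.1361] v=[-0.7812]
Step 6: x=[4.4044] v=[0.8944]
First v>=0 after going negative at step 6, time=1.8000

Answer: 1.8000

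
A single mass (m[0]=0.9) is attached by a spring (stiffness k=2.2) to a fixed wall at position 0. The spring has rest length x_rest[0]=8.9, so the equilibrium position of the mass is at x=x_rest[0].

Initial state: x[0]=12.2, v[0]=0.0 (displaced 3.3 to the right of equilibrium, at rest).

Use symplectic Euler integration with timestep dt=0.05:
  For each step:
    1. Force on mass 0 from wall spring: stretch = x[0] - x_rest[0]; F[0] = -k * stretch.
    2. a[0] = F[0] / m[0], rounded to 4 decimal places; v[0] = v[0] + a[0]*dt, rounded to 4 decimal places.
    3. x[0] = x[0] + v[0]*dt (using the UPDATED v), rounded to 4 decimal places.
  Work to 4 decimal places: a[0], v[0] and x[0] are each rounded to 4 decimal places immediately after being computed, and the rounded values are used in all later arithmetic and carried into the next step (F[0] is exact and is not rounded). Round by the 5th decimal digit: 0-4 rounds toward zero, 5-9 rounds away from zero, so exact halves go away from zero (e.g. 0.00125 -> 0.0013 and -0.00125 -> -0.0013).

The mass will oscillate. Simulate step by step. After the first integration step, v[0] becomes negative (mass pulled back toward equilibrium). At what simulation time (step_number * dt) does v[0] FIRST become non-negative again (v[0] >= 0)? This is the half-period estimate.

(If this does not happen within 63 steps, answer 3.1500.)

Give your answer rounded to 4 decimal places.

Step 0: x=[12.2000] v=[0.0000]
Step 1: x=[12.1798] v=[-0.4033]
Step 2: x=[12.1396] v=[-0.8042]
Step 3: x=[12.0796] v=[-1.2002]
Step 4: x=[12.0002] v=[-1.5888]
Step 5: x=[11.9018] v=[-1.9677]
Step 6: x=[11.7851] v=[-2.3346]
Step 7: x=[11.6507] v=[-2.6872]
Step 8: x=[11.4995] v=[-3.0234]
Step 9: x=[11.3324] v=[-3.3411]
Step 10: x=[11.1505] v=[-3.6384]
Step 11: x=[10.9548] v=[-3.9135]
Step 12: x=[10.7466] v=[-4.1646]
Step 13: x=[10.5271] v=[-4.3903]
Step 14: x=[10.2976] v=[-4.5892]
Step 15: x=[10.0596] v=[-4.7600]
Step 16: x=[9.8145] v=[-4.9017]
Step 17: x=[9.5638] v=[-5.0135]
Step 18: x=[9.3091] v=[-5.0946]
Step 19: x=[9.0519] v=[-5.1446]
Step 20: x=[8.7937] v=[-5.1632]
Step 21: x=[8.5362] v=[-5.1502]
Step 22: x=[8.2809] v=[-5.1057]
Step 23: x=[8.0294] v=[-5.0300]
Step 24: x=[7.7832] v=[-4.9236]
Step 25: x=[7.5438] v=[-4.7871]
Step 26: x=[7.3127] v=[-4.6213]
Step 27: x=[7.0913] v=[-4.4273]
Step 28: x=[6.8810] v=[-4.2062]
Step 29: x=[6.6830] v=[-3.9594]
Step 30: x=[6.4986] v=[-3.6884]
Step 31: x=[6.3289] v=[-3.3949]
Step 32: x=[6.1749] v=[-3.0807]
Step 33: x=[6.0375] v=[-2.7476]
Step 34: x=[5.9176] v=[-2.3977]
Step 35: x=[5.8159] v=[-2.0332]
Step 36: x=[5.7331] v=[-1.6563]
Step 37: x=[5.6696] v=[-1.2692]
Step 38: x=[5.6259] v=[-0.8744]
Step 39: x=[5.6022] v=[-0.4742]
Step 40: x=[5.5986] v=[-0.0711]
Step 41: x=[5.6152] v=[0.3324]
First v>=0 after going negative at step 41, time=2.0500

Answer: 2.0500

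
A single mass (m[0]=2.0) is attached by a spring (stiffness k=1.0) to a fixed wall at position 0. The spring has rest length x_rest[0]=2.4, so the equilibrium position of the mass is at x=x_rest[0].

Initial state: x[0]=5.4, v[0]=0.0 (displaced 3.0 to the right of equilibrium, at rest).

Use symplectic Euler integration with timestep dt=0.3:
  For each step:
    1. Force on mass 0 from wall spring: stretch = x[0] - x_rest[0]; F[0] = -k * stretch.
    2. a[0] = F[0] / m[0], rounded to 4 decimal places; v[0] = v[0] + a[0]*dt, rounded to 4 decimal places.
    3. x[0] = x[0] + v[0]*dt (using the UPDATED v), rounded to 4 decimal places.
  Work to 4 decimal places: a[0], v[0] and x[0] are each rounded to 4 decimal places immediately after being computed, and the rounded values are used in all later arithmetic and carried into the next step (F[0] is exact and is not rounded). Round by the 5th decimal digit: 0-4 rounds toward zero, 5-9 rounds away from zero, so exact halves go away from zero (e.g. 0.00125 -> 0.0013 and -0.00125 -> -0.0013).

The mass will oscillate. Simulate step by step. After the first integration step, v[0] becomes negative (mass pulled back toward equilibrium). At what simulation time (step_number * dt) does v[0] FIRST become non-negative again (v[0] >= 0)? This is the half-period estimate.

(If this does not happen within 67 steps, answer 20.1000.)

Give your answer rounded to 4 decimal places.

Step 0: x=[5.4000] v=[0.0000]
Step 1: x=[5.2650] v=[-0.4500]
Step 2: x=[5.0011] v=[-0.8798]
Step 3: x=[4.6201] v=[-1.2700]
Step 4: x=[4.1392] v=[-1.6030]
Step 5: x=[3.5800] v=[-1.8639]
Step 6: x=[2.9677] v=[-2.0409]
Step 7: x=[2.3299] v=[-2.1261]
Step 8: x=[1.6952] v=[-2.1156]
Step 9: x=[1.0922] v=[-2.0099]
Step 10: x=[0.5481] v=[-1.8137]
Step 11: x=[0.0873] v=[-1.5359]
Step 12: x=[-0.2694] v=[-1.1890]
Step 13: x=[-0.5060] v=[-0.7886]
Step 14: x=[-0.6118] v=[-0.3527]
Step 15: x=[-0.5821] v=[0.0991]
First v>=0 after going negative at step 15, time=4.5000

Answer: 4.5000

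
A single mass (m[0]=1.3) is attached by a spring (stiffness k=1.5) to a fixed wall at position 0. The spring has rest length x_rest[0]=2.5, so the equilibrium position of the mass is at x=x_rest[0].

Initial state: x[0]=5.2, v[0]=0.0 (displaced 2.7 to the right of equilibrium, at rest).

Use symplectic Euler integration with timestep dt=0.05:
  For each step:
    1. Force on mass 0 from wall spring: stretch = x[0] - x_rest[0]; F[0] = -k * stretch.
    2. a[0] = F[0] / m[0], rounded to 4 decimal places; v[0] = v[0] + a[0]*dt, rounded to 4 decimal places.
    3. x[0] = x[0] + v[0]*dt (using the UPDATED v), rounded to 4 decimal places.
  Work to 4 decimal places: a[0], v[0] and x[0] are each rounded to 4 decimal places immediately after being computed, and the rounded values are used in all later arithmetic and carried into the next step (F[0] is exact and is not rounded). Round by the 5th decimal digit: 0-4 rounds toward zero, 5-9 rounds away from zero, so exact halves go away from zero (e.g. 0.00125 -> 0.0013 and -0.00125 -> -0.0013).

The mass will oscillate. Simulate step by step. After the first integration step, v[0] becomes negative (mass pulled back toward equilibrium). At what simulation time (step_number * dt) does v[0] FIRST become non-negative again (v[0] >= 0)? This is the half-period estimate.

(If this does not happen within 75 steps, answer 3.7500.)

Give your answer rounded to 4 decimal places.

Answer: 2.9500

Derivation:
Step 0: x=[5.2000] v=[0.0000]
Step 1: x=[5.1922] v=[-0.1558]
Step 2: x=[5.1766] v=[-0.3111]
Step 3: x=[5.1533] v=[-0.4655]
Step 4: x=[5.1224] v=[-0.6186]
Step 5: x=[5.0839] v=[-0.7699]
Step 6: x=[5.0380] v=[-0.9190]
Step 7: x=[4.9847] v=[-1.0654]
Step 8: x=[4.9243] v=[-1.2088]
Step 9: x=[4.8569] v=[-1.3487]
Step 10: x=[4.7827] v=[-1.4847]
Step 11: x=[4.7019] v=[-1.6164]
Step 12: x=[4.6147] v=[-1.7434]
Step 13: x=[4.5214] v=[-1.8654]
Step 14: x=[4.4223] v=[-1.9820]
Step 15: x=[4.3177] v=[-2.0929]
Step 16: x=[4.2078] v=[-2.1978]
Step 17: x=[4.0930] v=[-2.2963]
Step 18: x=[3.9736] v=[-2.3882]
Step 19: x=[3.8499] v=[-2.4732]
Step 20: x=[3.7223] v=[-2.5511]
Step 21: x=[3.5912] v=[-2.6216]
Step 22: x=[3.4570] v=[-2.6846]
Step 23: x=[3.3200] v=[-2.7398]
Step 24: x=[3.1806] v=[-2.7871]
Step 25: x=[3.0393] v=[-2.8264]
Step 26: x=[2.8964] v=[-2.8575]
Step 27: x=[2.7524] v=[-2.8804]
Step 28: x=[2.6077] v=[-2.8950]
Step 29: x=[2.4626] v=[-2.9012]
Step 30: x=[2.3177] v=[-2.8990]
Step 31: x=[2.1733] v=[-2.8885]
Step 32: x=[2.0298] v=[-2.8697]
Step 33: x=[1.8877] v=[-2.8426]
Step 34: x=[1.7473] v=[-2.8073]
Step 35: x=[1.6091] v=[-2.7639]
Step 36: x=[1.4735] v=[-2.7125]
Step 37: x=[1.3408] v=[-2.6533]
Step 38: x=[1.2115] v=[-2.5864]
Step 39: x=[1.0859] v=[-2.5121]
Step 40: x=[0.9644] v=[-2.4305]
Step 41: x=[0.8473] v=[-2.3419]
Step 42: x=[0.7350] v=[-2.2466]
Step 43: x=[0.6278] v=[-2.1448]
Step 44: x=[0.5260] v=[-2.0368]
Step 45: x=[0.4299] v=[-1.9229]
Step 46: x=[0.3397] v=[-1.8035]
Step 47: x=[0.2558] v=[-1.6789]
Step 48: x=[0.1783] v=[-1.5494]
Step 49: x=[0.1075] v=[-1.4155]
Step 50: x=[0.0436] v=[-1.2775]
Step 51: x=[-0.0132] v=[-1.1358]
Step 52: x=[-0.0627] v=[-0.9908]
Step 53: x=[-0.1049] v=[-0.8430]
Step 54: x=[-0.1395] v=[-0.6927]
Step 55: x=[-0.1665] v=[-0.5404]
Step 56: x=[-0.1858] v=[-0.3866]
Step 57: x=[-0.1974] v=[-0.2317]
Step 58: x=[-0.2012] v=[-0.0761]
Step 59: x=[-0.1972] v=[0.0797]
First v>=0 after going negative at step 59, time=2.9500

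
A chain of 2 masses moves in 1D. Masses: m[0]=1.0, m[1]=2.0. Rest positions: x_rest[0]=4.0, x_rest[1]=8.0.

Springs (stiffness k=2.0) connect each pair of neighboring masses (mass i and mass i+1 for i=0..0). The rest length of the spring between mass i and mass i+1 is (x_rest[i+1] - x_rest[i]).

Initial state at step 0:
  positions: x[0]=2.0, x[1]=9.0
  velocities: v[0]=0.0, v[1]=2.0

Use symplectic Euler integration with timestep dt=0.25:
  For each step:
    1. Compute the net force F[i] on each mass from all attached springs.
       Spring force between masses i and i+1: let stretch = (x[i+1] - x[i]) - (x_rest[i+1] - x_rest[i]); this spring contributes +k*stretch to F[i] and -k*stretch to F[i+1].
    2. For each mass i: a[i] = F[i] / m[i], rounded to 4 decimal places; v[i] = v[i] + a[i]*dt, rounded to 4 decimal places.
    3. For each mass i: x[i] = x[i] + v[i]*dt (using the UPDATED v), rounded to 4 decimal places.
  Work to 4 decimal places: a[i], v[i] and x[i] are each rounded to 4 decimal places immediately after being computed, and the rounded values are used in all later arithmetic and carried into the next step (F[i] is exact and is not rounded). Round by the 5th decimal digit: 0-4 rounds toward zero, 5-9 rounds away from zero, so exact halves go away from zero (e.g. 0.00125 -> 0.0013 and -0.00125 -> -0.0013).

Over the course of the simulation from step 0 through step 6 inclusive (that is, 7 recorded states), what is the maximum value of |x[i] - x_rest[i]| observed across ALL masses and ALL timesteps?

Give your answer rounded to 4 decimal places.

Step 0: x=[2.0000 9.0000] v=[0.0000 2.0000]
Step 1: x=[2.3750 9.3125] v=[1.5000 1.2500]
Step 2: x=[3.1172 9.4414] v=[2.9688 0.5156]
Step 3: x=[4.1499 9.4250] v=[4.1309 -0.0655]
Step 4: x=[5.3420 9.3289] v=[4.7685 -0.3843]
Step 5: x=[6.5325 9.2337] v=[4.7620 -0.3810]
Step 6: x=[7.5607 9.2196] v=[4.1126 -0.0563]
Max displacement = 3.5607

Answer: 3.5607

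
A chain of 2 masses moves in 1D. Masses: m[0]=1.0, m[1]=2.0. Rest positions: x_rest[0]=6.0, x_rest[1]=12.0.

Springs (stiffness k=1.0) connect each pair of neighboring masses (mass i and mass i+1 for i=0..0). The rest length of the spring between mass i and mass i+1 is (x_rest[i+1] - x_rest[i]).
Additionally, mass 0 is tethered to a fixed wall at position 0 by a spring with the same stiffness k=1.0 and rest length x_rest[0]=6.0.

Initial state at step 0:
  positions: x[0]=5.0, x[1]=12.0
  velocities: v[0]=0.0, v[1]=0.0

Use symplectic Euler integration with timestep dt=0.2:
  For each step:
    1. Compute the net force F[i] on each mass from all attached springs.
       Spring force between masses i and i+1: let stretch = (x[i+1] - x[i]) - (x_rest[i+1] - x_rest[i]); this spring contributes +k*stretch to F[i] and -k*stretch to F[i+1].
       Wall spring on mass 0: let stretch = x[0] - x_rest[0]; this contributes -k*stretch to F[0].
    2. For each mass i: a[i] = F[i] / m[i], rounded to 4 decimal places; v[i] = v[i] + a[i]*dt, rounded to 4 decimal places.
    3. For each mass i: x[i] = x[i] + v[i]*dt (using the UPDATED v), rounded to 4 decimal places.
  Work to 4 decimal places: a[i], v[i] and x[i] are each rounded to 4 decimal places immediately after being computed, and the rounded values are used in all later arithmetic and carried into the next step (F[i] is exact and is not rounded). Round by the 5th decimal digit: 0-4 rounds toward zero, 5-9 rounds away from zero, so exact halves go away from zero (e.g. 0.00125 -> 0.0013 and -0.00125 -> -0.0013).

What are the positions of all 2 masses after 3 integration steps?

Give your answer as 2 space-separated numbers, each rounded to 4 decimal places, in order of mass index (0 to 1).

Answer: 5.4447 11.8898

Derivation:
Step 0: x=[5.0000 12.0000] v=[0.0000 0.0000]
Step 1: x=[5.0800 11.9800] v=[0.4000 -0.1000]
Step 2: x=[5.2328 11.9420] v=[0.7640 -0.1900]
Step 3: x=[5.4447 11.8898] v=[1.0593 -0.2609]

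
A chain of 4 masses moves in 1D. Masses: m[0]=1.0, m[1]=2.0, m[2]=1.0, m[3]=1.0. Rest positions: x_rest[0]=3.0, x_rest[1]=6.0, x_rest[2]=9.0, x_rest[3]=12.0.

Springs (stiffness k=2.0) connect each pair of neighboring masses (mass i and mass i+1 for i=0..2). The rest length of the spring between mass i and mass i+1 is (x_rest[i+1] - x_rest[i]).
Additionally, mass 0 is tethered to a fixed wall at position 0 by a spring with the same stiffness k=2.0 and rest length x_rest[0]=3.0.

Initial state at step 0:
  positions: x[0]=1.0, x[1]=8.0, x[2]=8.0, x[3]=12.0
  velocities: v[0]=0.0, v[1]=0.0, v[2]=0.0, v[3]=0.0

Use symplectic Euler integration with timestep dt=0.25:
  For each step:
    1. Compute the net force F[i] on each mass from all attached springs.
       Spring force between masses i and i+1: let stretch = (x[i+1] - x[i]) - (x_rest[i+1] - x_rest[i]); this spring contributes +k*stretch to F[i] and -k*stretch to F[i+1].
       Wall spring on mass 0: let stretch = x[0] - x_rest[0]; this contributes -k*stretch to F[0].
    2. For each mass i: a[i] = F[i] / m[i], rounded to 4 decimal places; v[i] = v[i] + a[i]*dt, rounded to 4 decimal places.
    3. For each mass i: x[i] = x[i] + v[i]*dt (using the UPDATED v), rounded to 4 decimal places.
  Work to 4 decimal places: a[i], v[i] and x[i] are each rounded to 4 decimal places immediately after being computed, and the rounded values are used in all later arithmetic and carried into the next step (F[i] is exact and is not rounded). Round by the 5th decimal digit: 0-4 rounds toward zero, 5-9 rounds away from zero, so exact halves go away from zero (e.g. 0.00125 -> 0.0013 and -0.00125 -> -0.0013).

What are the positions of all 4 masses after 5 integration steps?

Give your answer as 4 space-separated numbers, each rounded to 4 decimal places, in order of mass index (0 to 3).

Answer: 5.7187 4.9854 10.5232 12.0202

Derivation:
Step 0: x=[1.0000 8.0000 8.0000 12.0000] v=[0.0000 0.0000 0.0000 0.0000]
Step 1: x=[1.7500 7.5625 8.5000 11.8750] v=[3.0000 -1.7500 2.0000 -0.5000]
Step 2: x=[3.0078 6.8203 9.3047 11.7031] v=[5.0313 -2.9688 3.2188 -0.6875]
Step 3: x=[4.3662 5.9951 10.0987 11.6064] v=[5.4337 -3.3008 3.1758 -0.3867]
Step 4: x=[5.3825 5.3246 10.5682 11.6963] v=[4.0651 -2.6821 1.8779 0.3595]
Step 5: x=[5.7187 4.9854 10.5232 12.0202] v=[1.3449 -1.3567 -0.1799 1.2955]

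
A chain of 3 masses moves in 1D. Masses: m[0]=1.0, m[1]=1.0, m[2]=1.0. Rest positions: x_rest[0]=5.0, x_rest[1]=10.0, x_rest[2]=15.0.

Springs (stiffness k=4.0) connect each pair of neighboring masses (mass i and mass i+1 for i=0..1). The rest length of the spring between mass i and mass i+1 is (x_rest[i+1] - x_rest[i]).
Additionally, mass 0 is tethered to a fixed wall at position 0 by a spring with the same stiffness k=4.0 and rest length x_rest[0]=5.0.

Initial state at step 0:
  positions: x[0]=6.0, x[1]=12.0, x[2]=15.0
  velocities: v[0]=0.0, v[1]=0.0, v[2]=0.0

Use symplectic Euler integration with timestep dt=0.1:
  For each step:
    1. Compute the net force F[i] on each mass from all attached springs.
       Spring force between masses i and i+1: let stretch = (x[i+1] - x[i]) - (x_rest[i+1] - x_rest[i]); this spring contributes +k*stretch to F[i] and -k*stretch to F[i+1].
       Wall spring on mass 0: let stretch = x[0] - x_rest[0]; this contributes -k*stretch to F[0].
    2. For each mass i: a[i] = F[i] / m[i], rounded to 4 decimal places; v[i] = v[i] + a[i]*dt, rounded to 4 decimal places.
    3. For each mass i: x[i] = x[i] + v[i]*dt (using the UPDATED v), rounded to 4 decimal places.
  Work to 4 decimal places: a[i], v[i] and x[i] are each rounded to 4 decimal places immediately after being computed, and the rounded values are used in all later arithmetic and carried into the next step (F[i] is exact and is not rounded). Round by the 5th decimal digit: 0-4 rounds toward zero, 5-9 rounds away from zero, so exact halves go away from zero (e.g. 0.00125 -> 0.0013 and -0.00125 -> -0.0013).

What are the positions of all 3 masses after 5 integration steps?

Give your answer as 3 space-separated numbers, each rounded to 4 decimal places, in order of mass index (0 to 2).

Answer: 5.8560 10.6068 15.9424

Derivation:
Step 0: x=[6.0000 12.0000 15.0000] v=[0.0000 0.0000 0.0000]
Step 1: x=[6.0000 11.8800 15.0800] v=[0.0000 -1.2000 0.8000]
Step 2: x=[5.9952 11.6528 15.2320] v=[-0.0480 -2.2720 1.5200]
Step 3: x=[5.9769 11.3425 15.4408] v=[-0.1830 -3.1034 2.0883]
Step 4: x=[5.9342 10.9815 15.6857] v=[-0.4275 -3.6103 2.4490]
Step 5: x=[5.8560 10.6068 15.9424] v=[-0.7823 -3.7475 2.5673]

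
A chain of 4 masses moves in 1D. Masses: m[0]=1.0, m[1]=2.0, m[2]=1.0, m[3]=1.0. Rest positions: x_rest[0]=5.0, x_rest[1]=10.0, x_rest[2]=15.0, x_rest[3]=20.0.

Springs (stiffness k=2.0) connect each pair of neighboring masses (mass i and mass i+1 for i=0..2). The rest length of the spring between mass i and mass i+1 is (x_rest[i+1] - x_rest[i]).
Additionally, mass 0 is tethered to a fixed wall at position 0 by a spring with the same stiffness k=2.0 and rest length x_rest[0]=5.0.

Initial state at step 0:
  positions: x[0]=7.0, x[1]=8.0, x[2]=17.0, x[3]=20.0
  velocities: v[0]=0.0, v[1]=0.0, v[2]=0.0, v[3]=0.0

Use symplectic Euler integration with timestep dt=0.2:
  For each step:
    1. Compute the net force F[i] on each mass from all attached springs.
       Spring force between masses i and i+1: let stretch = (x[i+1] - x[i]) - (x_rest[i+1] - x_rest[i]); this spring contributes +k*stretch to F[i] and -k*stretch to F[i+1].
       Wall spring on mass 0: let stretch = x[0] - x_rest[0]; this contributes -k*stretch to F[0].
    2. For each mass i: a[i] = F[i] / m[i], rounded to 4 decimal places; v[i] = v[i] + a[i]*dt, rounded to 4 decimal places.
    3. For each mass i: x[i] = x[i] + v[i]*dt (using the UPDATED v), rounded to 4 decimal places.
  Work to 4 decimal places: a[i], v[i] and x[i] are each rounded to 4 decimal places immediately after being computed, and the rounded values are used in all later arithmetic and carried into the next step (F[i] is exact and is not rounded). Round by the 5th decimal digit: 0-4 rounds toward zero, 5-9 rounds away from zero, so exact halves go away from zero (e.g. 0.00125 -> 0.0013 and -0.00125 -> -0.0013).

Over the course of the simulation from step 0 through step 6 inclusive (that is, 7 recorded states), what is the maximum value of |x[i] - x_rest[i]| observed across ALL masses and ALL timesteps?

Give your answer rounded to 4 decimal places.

Step 0: x=[7.0000 8.0000 17.0000 20.0000] v=[0.0000 0.0000 0.0000 0.0000]
Step 1: x=[6.5200 8.3200 16.5200 20.1600] v=[-2.4000 1.6000 -2.4000 0.8000]
Step 2: x=[5.6624 8.8960 15.6752 20.4288] v=[-4.2880 2.8800 -4.2240 1.3440]
Step 3: x=[4.6105 9.6138 14.6684 20.7173] v=[-5.2595 3.5891 -5.0342 1.4426]
Step 4: x=[3.5900 10.3337 13.7411 20.9219] v=[-5.1024 3.5994 -4.6365 1.0230]
Step 5: x=[2.8218 10.9201 13.1157 20.9520] v=[-3.8409 2.9321 -3.1271 0.1507]
Step 6: x=[2.4757 11.2704 12.9415 20.7552] v=[-1.7303 1.7516 -0.8708 -0.9838]
Max displacement = 2.5243

Answer: 2.5243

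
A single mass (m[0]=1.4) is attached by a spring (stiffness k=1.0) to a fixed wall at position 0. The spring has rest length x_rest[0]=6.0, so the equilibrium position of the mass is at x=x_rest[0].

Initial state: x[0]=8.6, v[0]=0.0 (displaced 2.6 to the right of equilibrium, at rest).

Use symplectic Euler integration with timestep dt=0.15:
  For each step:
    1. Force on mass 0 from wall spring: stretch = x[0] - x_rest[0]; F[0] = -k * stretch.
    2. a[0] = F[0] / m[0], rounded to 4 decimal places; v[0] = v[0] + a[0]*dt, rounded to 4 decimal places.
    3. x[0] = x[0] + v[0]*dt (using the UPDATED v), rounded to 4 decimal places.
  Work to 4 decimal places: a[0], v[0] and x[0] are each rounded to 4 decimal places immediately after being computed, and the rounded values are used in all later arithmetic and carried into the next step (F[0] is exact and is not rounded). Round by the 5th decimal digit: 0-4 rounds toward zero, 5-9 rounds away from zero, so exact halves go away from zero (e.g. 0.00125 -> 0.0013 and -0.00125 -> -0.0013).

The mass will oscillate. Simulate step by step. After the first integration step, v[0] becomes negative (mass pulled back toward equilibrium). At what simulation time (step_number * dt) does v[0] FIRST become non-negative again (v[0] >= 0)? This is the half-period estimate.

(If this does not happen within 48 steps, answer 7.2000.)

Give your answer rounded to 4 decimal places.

Step 0: x=[8.6000] v=[0.0000]
Step 1: x=[8.5582] v=[-0.2786]
Step 2: x=[8.4753] v=[-0.5527]
Step 3: x=[8.3526] v=[-0.8179]
Step 4: x=[8.1921] v=[-1.0700]
Step 5: x=[7.9964] v=[-1.3049]
Step 6: x=[7.7686] v=[-1.5188]
Step 7: x=[7.5124] v=[-1.7083]
Step 8: x=[7.2319] v=[-1.8703]
Step 9: x=[6.9316] v=[-2.0023]
Step 10: x=[6.6163] v=[-2.1021]
Step 11: x=[6.2911] v=[-2.1681]
Step 12: x=[5.9612] v=[-2.1993]
Step 13: x=[5.6319] v=[-2.1951]
Step 14: x=[5.3085] v=[-2.1557]
Step 15: x=[4.9963] v=[-2.0816]
Step 16: x=[4.7002] v=[-1.9741]
Step 17: x=[4.4250] v=[-1.8348]
Step 18: x=[4.1751] v=[-1.6661]
Step 19: x=[3.9545] v=[-1.4706]
Step 20: x=[3.7668] v=[-1.2514]
Step 21: x=[3.6150] v=[-1.0121]
Step 22: x=[3.5015] v=[-0.7566]
Step 23: x=[3.4282] v=[-0.4889]
Step 24: x=[3.3962] v=[-0.2134]
Step 25: x=[3.4060] v=[0.0656]
First v>=0 after going negative at step 25, time=3.7500

Answer: 3.7500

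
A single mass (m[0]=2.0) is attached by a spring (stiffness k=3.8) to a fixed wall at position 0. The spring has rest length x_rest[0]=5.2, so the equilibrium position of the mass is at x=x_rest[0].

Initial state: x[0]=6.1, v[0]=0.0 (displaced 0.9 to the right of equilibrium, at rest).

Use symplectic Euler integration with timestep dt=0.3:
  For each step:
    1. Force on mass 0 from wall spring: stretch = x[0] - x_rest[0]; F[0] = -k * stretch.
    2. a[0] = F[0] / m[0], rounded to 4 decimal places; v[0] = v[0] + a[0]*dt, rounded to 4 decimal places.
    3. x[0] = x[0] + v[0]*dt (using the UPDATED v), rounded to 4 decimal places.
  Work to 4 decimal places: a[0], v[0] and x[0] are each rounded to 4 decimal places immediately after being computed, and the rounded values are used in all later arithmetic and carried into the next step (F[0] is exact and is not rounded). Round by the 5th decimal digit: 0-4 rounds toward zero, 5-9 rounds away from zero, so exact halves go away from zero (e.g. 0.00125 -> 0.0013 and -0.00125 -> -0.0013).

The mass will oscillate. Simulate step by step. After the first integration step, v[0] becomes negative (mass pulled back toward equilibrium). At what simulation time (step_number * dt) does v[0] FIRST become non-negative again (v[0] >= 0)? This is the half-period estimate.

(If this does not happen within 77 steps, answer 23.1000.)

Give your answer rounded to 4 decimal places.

Step 0: x=[6.1000] v=[0.0000]
Step 1: x=[5.9461] v=[-0.5130]
Step 2: x=[5.6646] v=[-0.9383]
Step 3: x=[5.3037] v=[-1.2031]
Step 4: x=[4.9250] v=[-1.2622]
Step 5: x=[4.5934] v=[-1.1055]
Step 6: x=[4.3655] v=[-0.7598]
Step 7: x=[4.2803] v=[-0.2841]
Step 8: x=[4.3523] v=[0.2401]
First v>=0 after going negative at step 8, time=2.4000

Answer: 2.4000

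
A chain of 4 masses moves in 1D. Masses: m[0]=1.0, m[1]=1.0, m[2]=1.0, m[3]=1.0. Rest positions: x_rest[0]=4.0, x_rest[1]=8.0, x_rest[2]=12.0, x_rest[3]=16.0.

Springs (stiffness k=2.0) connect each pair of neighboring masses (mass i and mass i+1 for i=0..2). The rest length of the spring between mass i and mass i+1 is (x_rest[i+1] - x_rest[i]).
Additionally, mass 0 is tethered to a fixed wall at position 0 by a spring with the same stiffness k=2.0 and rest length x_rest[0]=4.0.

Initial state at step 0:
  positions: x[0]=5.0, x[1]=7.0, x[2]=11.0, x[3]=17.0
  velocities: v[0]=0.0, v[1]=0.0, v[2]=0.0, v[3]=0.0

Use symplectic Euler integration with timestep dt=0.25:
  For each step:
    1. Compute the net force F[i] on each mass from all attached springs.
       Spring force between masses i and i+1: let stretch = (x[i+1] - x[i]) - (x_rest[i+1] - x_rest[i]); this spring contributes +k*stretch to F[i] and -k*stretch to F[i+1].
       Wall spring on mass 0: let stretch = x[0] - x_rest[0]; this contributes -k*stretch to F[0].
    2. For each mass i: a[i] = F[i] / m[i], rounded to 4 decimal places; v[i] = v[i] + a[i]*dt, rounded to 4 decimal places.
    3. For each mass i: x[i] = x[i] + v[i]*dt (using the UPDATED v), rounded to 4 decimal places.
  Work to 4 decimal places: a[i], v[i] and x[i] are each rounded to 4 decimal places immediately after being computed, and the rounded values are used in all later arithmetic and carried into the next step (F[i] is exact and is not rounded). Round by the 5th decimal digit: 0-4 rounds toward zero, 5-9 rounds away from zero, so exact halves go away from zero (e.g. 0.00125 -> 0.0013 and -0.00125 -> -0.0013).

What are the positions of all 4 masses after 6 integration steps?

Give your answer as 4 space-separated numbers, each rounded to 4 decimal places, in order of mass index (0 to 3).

Answer: 2.9950 8.6595 12.9325 14.9697

Derivation:
Step 0: x=[5.0000 7.0000 11.0000 17.0000] v=[0.0000 0.0000 0.0000 0.0000]
Step 1: x=[4.6250 7.2500 11.2500 16.7500] v=[-1.5000 1.0000 1.0000 -1.0000]
Step 2: x=[4.0000 7.6719 11.6875 16.3125] v=[-2.5000 1.6875 1.7500 -1.7500]
Step 3: x=[3.3340 8.1368 12.2012 15.7969] v=[-2.6641 1.8594 2.0547 -2.0625]
Step 4: x=[2.8516 8.5094 12.6563 15.3318] v=[-1.9297 1.4902 1.8204 -1.8604]
Step 5: x=[2.7200 8.6931 12.9275 15.0323] v=[-0.5266 0.7348 1.0847 -1.1982]
Step 6: x=[2.9950 8.6595 12.9325 14.9697] v=[1.1000 -0.1346 0.0199 -0.2506]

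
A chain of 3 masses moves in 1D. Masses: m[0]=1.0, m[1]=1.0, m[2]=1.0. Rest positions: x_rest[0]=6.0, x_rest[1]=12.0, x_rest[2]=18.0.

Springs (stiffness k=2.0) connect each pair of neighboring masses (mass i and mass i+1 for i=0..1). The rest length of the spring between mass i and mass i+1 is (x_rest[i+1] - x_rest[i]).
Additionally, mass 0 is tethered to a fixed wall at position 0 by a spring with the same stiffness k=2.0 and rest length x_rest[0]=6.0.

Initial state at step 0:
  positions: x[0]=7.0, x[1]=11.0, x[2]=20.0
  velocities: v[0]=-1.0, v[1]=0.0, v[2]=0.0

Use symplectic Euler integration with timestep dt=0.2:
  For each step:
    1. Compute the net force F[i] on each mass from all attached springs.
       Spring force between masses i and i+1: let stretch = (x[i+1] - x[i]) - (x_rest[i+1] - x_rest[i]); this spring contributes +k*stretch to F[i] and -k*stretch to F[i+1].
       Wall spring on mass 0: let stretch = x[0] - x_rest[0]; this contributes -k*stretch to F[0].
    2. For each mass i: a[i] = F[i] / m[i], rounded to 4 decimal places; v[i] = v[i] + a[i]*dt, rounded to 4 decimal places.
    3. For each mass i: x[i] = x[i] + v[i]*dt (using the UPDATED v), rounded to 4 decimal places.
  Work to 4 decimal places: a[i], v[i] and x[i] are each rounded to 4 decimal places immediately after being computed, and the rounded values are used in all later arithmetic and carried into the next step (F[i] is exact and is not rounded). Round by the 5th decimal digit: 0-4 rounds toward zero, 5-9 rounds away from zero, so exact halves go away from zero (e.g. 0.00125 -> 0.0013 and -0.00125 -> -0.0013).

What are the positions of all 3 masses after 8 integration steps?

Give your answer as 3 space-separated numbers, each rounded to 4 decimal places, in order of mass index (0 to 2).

Step 0: x=[7.0000 11.0000 20.0000] v=[-1.0000 0.0000 0.0000]
Step 1: x=[6.5600 11.4000 19.7600] v=[-2.2000 2.0000 -1.2000]
Step 2: x=[5.9824 12.0816 19.3312] v=[-2.8880 3.4080 -2.1440]
Step 3: x=[5.4141 12.8552 18.8024] v=[-2.8413 3.8682 -2.6438]
Step 4: x=[5.0080 13.5093 18.2779] v=[-2.0305 3.2706 -2.6227]
Step 5: x=[4.8814 13.8648 17.8519] v=[-0.6332 1.7775 -2.1301]
Step 6: x=[5.0829 13.8206 17.5869] v=[1.0076 -0.2210 -1.3249]
Step 7: x=[5.5768 13.3787 17.5006] v=[2.4695 -2.2096 -0.4314]
Step 8: x=[6.2487 12.6424 17.5646] v=[3.3595 -3.6816 0.3198]

Answer: 6.2487 12.6424 17.5646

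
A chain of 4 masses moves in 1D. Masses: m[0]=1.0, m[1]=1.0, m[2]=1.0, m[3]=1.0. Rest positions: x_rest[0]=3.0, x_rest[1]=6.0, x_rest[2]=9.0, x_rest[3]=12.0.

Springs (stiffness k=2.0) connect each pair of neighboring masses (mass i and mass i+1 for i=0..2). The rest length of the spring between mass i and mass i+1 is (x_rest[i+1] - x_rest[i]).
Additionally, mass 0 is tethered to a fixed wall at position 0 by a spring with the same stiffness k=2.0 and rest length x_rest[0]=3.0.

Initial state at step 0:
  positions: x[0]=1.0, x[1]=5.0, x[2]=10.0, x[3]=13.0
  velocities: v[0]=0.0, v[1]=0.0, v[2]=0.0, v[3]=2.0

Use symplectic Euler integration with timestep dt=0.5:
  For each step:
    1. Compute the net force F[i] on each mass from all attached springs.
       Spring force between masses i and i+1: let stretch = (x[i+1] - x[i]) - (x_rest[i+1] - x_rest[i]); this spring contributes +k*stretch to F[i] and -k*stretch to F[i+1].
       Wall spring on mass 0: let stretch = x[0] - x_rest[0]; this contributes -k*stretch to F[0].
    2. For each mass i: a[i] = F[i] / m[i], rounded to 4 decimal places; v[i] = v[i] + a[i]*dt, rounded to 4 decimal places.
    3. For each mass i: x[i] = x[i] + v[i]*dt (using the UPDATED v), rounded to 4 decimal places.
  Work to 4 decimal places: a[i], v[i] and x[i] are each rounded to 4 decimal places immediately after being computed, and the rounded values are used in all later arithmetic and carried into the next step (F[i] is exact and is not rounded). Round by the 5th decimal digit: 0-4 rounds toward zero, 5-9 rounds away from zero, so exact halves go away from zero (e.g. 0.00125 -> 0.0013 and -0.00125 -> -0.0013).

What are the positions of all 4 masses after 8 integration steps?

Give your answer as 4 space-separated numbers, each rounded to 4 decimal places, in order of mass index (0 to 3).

Step 0: x=[1.0000 5.0000 10.0000 13.0000] v=[0.0000 0.0000 0.0000 2.0000]
Step 1: x=[2.5000 5.5000 9.0000 14.0000] v=[3.0000 1.0000 -2.0000 2.0000]
Step 2: x=[4.2500 6.2500 8.7500 14.0000] v=[3.5000 1.5000 -0.5000 0.0000]
Step 3: x=[4.8750 7.2500 9.8750 12.8750] v=[1.2500 2.0000 2.2500 -2.2500]
Step 4: x=[4.2500 8.3750 11.1875 11.7500] v=[-1.2500 2.2500 2.6250 -2.2500]
Step 5: x=[3.5625 8.8438 11.3750 11.8438] v=[-1.3750 0.9375 0.3750 0.1875]
Step 6: x=[3.7344 7.9375 10.5313 13.2032] v=[0.3438 -1.8126 -1.6874 2.7187]
Step 7: x=[4.1407 6.2266 9.7267 14.7266] v=[0.8125 -3.4219 -1.6093 3.0468]
Step 8: x=[3.5196 5.2228 9.6720 15.2501] v=[-1.2423 -2.0077 -0.1095 1.0469]

Answer: 3.5196 5.2228 9.6720 15.2501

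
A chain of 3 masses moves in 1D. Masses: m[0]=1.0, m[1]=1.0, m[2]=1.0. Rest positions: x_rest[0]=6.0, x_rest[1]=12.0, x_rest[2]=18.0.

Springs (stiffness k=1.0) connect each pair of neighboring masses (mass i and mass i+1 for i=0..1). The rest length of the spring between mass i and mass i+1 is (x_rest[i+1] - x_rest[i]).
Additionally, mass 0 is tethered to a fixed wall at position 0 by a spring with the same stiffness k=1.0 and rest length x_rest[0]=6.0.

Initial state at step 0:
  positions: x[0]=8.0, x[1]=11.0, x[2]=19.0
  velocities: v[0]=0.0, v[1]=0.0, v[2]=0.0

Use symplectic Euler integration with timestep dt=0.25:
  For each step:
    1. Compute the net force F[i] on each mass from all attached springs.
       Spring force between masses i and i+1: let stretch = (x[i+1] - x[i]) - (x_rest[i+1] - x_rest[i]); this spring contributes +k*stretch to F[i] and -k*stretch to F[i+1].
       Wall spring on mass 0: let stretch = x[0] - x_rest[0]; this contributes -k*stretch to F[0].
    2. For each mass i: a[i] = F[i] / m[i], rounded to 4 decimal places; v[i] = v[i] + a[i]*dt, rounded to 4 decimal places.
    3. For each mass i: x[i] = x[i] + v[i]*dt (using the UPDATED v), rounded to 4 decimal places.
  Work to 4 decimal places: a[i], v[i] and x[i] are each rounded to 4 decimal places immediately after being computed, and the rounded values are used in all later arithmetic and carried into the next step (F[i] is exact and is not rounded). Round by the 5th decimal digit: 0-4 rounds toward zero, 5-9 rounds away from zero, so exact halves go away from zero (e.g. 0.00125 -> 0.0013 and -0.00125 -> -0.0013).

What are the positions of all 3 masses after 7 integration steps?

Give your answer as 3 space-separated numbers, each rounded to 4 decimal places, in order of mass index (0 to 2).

Answer: 4.5717 13.8293 17.9005

Derivation:
Step 0: x=[8.0000 11.0000 19.0000] v=[0.0000 0.0000 0.0000]
Step 1: x=[7.6875 11.3125 18.8750] v=[-1.2500 1.2500 -0.5000]
Step 2: x=[7.1211 11.8711 18.6524] v=[-2.2656 2.2344 -0.8906]
Step 3: x=[6.4065 12.5567 18.3809] v=[-2.8584 2.7422 -1.0859]
Step 4: x=[5.6759 13.2219 18.1204] v=[-2.9225 2.6607 -1.0420]
Step 5: x=[5.0622 13.7216 17.9288] v=[-2.4550 1.9988 -0.7666]
Step 6: x=[4.6733 13.9431 17.8492] v=[-1.5557 0.8858 -0.3184]
Step 7: x=[4.5717 13.8293 17.9005] v=[-0.4066 -0.4551 0.2051]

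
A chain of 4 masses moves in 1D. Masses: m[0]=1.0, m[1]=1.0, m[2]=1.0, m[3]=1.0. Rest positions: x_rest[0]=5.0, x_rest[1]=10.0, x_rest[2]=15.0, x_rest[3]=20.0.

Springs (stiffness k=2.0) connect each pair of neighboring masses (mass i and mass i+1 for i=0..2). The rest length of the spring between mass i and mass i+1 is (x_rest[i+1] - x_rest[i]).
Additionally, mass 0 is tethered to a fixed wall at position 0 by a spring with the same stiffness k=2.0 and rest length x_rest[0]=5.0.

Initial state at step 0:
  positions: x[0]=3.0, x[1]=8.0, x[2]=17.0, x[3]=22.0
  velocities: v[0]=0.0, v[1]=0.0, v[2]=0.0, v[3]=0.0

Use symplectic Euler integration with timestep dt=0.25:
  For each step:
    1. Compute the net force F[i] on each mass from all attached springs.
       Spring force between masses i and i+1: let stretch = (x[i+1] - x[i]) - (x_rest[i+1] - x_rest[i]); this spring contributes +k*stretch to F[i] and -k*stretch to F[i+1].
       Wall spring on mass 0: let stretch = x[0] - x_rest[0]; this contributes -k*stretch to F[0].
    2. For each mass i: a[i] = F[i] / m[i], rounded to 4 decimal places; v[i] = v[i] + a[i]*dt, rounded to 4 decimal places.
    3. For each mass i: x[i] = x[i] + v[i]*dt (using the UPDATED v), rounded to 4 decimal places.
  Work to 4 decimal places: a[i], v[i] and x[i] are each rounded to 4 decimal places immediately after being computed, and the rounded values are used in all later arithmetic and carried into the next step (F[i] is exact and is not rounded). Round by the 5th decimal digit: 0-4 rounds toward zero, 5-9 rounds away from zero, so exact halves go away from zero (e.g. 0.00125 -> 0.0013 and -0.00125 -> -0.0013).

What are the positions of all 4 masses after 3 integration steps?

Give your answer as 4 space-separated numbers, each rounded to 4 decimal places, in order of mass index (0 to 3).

Answer: 4.4805 10.2813 14.8633 21.7188

Derivation:
Step 0: x=[3.0000 8.0000 17.0000 22.0000] v=[0.0000 0.0000 0.0000 0.0000]
Step 1: x=[3.2500 8.5000 16.5000 22.0000] v=[1.0000 2.0000 -2.0000 0.0000]
Step 2: x=[3.7500 9.3438 15.6875 21.9375] v=[2.0000 3.3750 -3.2500 -0.2500]
Step 3: x=[4.4805 10.2813 14.8633 21.7188] v=[2.9219 3.7500 -3.2969 -0.8750]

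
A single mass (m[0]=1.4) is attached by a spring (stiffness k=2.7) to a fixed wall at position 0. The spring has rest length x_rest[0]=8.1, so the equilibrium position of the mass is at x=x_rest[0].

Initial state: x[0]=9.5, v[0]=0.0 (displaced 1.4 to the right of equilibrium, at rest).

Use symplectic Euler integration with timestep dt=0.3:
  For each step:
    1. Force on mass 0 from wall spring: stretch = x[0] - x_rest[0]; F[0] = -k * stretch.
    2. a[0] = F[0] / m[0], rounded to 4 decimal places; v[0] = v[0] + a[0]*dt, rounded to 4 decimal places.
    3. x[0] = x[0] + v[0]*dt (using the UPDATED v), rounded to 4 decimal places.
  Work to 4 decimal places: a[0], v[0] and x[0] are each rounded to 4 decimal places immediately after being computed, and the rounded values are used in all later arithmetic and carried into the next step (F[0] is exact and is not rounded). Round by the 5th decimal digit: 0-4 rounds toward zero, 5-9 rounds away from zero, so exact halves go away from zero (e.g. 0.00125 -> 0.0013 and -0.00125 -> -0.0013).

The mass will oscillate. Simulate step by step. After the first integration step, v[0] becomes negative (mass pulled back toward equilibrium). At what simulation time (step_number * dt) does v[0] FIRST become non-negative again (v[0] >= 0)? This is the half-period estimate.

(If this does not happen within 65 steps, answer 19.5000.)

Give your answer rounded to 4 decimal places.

Step 0: x=[9.5000] v=[0.0000]
Step 1: x=[9.2570] v=[-0.8100]
Step 2: x=[8.8132] v=[-1.4794]
Step 3: x=[8.2456] v=[-1.8921]
Step 4: x=[7.6527] v=[-1.9763]
Step 5: x=[7.1375] v=[-1.7175]
Step 6: x=[6.7893] v=[-1.1606]
Step 7: x=[6.6686] v=[-0.4023]
Step 8: x=[6.7964] v=[0.4259]
First v>=0 after going negative at step 8, time=2.4000

Answer: 2.4000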